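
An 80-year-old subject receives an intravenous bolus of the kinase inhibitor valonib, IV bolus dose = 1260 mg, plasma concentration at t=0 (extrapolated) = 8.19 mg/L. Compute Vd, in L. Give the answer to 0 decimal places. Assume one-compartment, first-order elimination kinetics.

Vd = Dose / C₀ = 1260 / 8.19 = 153.8 L

154 L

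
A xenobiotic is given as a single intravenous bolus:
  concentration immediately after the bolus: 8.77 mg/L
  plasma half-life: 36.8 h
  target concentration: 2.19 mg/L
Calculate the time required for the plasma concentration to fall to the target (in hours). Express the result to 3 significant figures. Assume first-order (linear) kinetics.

k = ln2 / t½ = 0.693147 / 36.8 = 0.01884 h⁻¹
t = ln(C₀ / C) / k = ln(8.770 / 2.19) / 0.01884
  = ln(4.005) / 0.01884 = 1.388 / 0.01884 = 73.67 h

73.7 h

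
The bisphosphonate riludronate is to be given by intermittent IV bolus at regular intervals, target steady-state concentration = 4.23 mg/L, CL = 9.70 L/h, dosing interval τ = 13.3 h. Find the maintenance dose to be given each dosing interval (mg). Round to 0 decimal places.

At steady state, Dose/τ = Css × CL.
Dose = Css × CL × τ = 4.23 × 9.700 × 13.3 = 545.7 mg

546 mg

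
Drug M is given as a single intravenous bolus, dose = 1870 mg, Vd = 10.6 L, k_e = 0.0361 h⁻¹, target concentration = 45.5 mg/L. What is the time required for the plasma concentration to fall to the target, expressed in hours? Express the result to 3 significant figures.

C₀ = Dose / Vd = 1870 / 10.6 = 176.4 mg/L
t = ln(C₀ / C) / k = ln(176.4 / 45.5) / 0.03610
  = ln(3.877) / 0.03610 = 1.355 / 0.03610 = 37.53 h

37.5 h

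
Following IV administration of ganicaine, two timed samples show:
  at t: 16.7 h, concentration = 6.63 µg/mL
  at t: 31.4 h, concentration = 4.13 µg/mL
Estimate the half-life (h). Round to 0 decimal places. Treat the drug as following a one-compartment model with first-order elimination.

k = ln(C₁/C₂) / (t₂ − t₁) = ln(6.63/4.13) / (31.4 − 16.7)
  = 0.4733 / 14.70 = 0.03220 h⁻¹
t½ = ln2 / k = 0.693147 / 0.03220 = 21.53 h

22 h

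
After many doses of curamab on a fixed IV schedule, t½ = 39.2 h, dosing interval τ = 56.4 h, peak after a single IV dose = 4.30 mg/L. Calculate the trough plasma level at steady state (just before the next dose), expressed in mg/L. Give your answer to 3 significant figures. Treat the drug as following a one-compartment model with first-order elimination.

k = ln2 / t½ = 0.693147 / 39.2 = 0.01768 h⁻¹
e^(−kτ) = e^(−0.01768 × 56.4) = 0.3689
Accumulation ratio R = 1 / (1 − e^(−kτ)) = 1 / (1 − 0.3689) = 1.585
Steady-state trough = C₀ × R × e^(−kτ) = 4.30 × 1.585 × 0.3689 = 2.514 mg/L

2.51 mg/L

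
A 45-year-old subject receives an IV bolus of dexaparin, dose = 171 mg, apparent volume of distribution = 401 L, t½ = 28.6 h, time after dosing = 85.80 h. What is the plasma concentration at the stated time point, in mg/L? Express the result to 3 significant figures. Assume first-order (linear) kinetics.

0.0533 mg/L

C₀ = Dose / Vd = 171.0 / 401 = 0.4264 mg/L
k = ln2 / t½ = 0.693147 / 28.6 = 0.02424 h⁻¹
t / t½ = 85.80 / 28.6 = 3 half-lives
C = C₀ × (1/2)^3 = 0.4264 × 0.1250 = 0.05330 mg/L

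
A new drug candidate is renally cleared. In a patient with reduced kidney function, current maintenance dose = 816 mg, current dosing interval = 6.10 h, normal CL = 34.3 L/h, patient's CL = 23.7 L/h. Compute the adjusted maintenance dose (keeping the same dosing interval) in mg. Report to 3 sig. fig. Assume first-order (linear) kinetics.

To keep the same average steady-state level, dosing rate must scale with clearance.
CL ratio = 23.7 / 34.3 = 0.6910
New dose (same interval) = 816 × 0.6910 = 563.9 mg

564 mg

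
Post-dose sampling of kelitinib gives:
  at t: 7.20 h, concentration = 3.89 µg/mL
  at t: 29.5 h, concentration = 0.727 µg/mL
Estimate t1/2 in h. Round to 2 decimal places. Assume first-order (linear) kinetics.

k = ln(C₁/C₂) / (t₂ − t₁) = ln(3.89/0.727) / (29.5 − 7.20)
  = 1.677 / 22.30 = 0.07520 h⁻¹
t½ = ln2 / k = 0.693147 / 0.07520 = 9.217 h

9.22 h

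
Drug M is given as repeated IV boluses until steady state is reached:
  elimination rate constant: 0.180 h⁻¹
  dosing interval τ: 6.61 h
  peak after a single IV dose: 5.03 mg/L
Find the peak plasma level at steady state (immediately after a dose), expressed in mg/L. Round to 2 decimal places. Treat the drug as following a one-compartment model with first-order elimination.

7.23 mg/L

e^(−kτ) = e^(−0.1800 × 6.61) = 0.3043
Accumulation ratio R = 1 / (1 − e^(−kτ)) = 1 / (1 − 0.3043) = 1.437
Steady-state peak = C₀ × R = 5.03 × 1.437 = 7.228 mg/L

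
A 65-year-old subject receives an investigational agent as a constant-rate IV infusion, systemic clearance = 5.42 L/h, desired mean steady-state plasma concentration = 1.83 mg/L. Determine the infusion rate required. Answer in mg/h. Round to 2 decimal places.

9.92 mg/h

At steady state, infusion rate R₀ = Css × CL = 1.83 × 5.420 = 9.919 mg/h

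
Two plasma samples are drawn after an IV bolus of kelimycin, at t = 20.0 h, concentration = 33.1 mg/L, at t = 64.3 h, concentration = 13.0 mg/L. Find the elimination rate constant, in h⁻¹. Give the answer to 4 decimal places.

0.0211 h⁻¹

k = ln(C₁/C₂) / (t₂ − t₁) = ln(33.1/13.0) / (64.3 − 20.0)
  = 0.9346 / 44.30 = 0.02110 h⁻¹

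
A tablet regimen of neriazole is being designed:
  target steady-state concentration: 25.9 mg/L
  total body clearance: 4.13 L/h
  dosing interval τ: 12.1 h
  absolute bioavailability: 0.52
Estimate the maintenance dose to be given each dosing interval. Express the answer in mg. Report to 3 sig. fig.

At steady state, F × (Dose/τ) = Css × CL.
Dose = Css × CL × τ / F = 25.9 × 4.130 × 12.1 / 0.52 = 2489 mg

2490 mg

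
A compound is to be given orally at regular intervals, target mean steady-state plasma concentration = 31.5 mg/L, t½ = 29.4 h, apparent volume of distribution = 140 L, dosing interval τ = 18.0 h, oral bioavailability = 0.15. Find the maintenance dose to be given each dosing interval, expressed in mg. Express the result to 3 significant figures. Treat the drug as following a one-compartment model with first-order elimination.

12500 mg

k = ln2 / t½ = 0.693147 / 29.4 = 0.02358 h⁻¹
CL = k × Vd = 0.02358 × 140 = 3.301 L/h
At steady state, F × (Dose/τ) = Css × CL.
Dose = Css × CL × τ / F = 31.5 × 3.301 × 18.0 / 0.15 = 12480 mg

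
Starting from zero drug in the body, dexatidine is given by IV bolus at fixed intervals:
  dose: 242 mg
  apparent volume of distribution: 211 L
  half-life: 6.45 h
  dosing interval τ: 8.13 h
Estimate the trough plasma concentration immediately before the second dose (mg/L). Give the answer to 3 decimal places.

C₀ per dose = Dose / Vd = 242 / 211 = 1.147 mg/L
k = ln2 / t½ = 0.693147 / 6.45 = 0.1075 h⁻¹
Fraction remaining after one interval: r = e^(−kτ) = e^(−0.1075 × 8.13) = 0.4173
Before dose 2, 1 dose has been given (aged 1τ).
C_trough = C₀ × r = 1.147 × 0.4173 = 0.4786 mg/L

0.479 mg/L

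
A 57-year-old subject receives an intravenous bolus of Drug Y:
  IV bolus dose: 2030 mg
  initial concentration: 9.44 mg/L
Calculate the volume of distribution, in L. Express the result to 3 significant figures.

Vd = Dose / C₀ = 2030 / 9.44 = 215.0 L

215 L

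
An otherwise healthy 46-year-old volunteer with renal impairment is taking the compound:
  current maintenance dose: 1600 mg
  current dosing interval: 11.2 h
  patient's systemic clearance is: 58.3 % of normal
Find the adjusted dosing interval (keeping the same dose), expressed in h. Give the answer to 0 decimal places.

19 h

To keep the same average steady-state level, dosing rate must scale with clearance.
CL ratio = 58.3 / 100 = 0.5830
New interval (same dose) = 11.2 / 0.5830 = 19.21 h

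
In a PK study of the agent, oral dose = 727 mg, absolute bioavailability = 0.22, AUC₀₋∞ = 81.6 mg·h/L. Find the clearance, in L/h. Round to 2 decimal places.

CL = F·Dose / AUC = 0.22 × 727 / 81.6 = 1.960 L/h

1.96 L/h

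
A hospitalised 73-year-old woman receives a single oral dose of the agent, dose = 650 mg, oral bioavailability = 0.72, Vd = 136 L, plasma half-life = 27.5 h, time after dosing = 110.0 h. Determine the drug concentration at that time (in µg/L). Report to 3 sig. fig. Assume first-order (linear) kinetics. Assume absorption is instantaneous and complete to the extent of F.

215 µg/L

Amount reaching circulation = F × Dose = 0.72 × 650.0 = 468.0 mg
C₀ = F·Dose / Vd = 468.0 / 136 = 3.441 mg/L
k = ln2 / t½ = 0.693147 / 27.5 = 0.02521 h⁻¹
t / t½ = 110.0 / 27.5 = 4 half-lives
C = C₀ × (1/2)^4 = 3.441 × 0.06250 = 0.2151 mg/L
Convert: 0.2151 mg/L × 1000 = 215.1 µg/L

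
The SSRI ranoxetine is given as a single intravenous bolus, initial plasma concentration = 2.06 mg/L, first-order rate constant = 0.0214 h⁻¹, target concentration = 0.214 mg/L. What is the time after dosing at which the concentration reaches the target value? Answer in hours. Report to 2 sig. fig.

110 h

t = ln(C₀ / C) / k = ln(2.060 / 0.214) / 0.02140
  = ln(9.626) / 0.02140 = 2.264 / 0.02140 = 105.8 h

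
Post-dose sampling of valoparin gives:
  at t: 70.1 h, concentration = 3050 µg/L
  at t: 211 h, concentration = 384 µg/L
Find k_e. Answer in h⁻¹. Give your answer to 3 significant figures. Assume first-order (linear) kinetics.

k = ln(C₁/C₂) / (t₂ − t₁) = ln(3050/384) / (211 − 70.1)
  = 2.072 / 140.9 = 0.01471 h⁻¹

0.0147 h⁻¹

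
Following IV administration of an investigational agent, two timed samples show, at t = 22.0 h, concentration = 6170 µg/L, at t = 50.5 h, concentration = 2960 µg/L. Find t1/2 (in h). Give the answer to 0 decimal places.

27 h

k = ln(C₁/C₂) / (t₂ − t₁) = ln(6170/2960) / (50.5 − 22.0)
  = 0.7345 / 28.50 = 0.02577 h⁻¹
t½ = ln2 / k = 0.693147 / 0.02577 = 26.90 h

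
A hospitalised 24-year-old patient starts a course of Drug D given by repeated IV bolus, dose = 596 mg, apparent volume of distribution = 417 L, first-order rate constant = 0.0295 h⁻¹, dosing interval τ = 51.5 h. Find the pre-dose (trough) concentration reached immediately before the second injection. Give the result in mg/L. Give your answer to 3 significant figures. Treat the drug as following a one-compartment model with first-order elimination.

C₀ per dose = Dose / Vd = 596 / 417 = 1.429 mg/L
Fraction remaining after one interval: r = e^(−kτ) = e^(−0.02950 × 51.5) = 0.2189
Before dose 2, 1 dose has been given (aged 1τ).
C_trough = C₀ × r = 1.429 × 0.2189 = 0.3128 mg/L

0.313 mg/L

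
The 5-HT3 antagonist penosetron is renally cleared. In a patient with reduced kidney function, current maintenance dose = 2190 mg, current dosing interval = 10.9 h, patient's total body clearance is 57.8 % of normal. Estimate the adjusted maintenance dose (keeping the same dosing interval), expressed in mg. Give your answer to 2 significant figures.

To keep the same average steady-state level, dosing rate must scale with clearance.
CL ratio = 57.8 / 100 = 0.5780
New dose (same interval) = 2190 × 0.5780 = 1266 mg

1300 mg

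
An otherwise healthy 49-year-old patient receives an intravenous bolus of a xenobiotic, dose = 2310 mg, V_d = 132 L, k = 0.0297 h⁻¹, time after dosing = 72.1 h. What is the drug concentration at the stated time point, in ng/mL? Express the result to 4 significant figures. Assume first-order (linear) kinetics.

2056 ng/mL

C₀ = Dose / Vd = 2310 / 132 = 17.50 mg/L
C = C₀ · e^(−k·t) = 17.50 × e^(−0.02970 × 72.1)
  = 17.50 × 0.1175 = 2.056 mg/L
Convert: 2.056 mg/L × 1000 = 2056 ng/mL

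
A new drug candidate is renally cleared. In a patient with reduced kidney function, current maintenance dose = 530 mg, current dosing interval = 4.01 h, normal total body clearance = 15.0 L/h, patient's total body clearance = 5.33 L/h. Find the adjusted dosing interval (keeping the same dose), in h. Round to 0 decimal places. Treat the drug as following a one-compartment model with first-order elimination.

11 h

To keep the same average steady-state level, dosing rate must scale with clearance.
CL ratio = 5.33 / 15.0 = 0.3553
New interval (same dose) = 4.01 / 0.3553 = 11.29 h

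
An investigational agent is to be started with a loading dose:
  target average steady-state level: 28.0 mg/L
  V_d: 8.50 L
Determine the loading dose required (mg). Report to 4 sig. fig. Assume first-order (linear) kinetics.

LD = Css × Vd = 28.0 × 8.50 = 238.0 mg

238.0 mg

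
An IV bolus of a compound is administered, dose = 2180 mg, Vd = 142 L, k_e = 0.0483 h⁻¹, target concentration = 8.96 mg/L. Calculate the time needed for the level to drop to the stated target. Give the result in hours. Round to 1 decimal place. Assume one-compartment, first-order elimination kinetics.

C₀ = Dose / Vd = 2180 / 142 = 15.35 mg/L
t = ln(C₀ / C) / k = ln(15.35 / 8.96) / 0.04830
  = ln(1.713) / 0.04830 = 0.5382 / 0.04830 = 11.14 h

11.1 h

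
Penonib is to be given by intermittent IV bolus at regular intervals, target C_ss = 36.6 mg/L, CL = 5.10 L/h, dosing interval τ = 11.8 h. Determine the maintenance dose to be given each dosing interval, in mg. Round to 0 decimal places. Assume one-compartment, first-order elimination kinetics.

2203 mg

At steady state, Dose/τ = Css × CL.
Dose = Css × CL × τ = 36.6 × 5.100 × 11.8 = 2203 mg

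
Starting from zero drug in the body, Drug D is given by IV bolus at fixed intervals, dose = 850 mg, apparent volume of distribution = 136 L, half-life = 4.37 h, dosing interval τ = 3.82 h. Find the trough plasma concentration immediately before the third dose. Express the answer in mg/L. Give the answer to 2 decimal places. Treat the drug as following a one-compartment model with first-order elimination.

5.27 mg/L

C₀ per dose = Dose / Vd = 850 / 136 = 6.250 mg/L
k = ln2 / t½ = 0.693147 / 4.37 = 0.1586 h⁻¹
Fraction remaining after one interval: r = e^(−kτ) = e^(−0.1586 × 3.82) = 0.5456
Before dose 3, 2 doses have been given (aged 1τ, 2τ).
C_trough = C₀ × (r + r²) = 6.250 × (0.5456 + 0.2977) = 5.271 mg/L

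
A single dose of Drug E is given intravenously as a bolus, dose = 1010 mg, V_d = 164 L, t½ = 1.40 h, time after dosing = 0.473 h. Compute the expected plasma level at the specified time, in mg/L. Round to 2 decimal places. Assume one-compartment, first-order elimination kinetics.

4.87 mg/L

C₀ = Dose / Vd = 1010 / 164 = 6.159 mg/L
k = ln2 / t½ = 0.693147 / 1.40 = 0.4951 h⁻¹
C = C₀ · e^(−k·t) = 6.159 × e^(−0.4951 × 0.473)
  = 6.159 × 0.7912 = 4.873 mg/L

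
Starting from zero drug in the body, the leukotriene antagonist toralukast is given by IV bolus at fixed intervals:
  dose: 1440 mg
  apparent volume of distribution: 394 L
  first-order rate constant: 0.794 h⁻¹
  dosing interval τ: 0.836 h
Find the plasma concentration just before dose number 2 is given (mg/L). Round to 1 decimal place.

C₀ per dose = Dose / Vd = 1440 / 394 = 3.655 mg/L
Fraction remaining after one interval: r = e^(−kτ) = e^(−0.7940 × 0.836) = 0.5149
Before dose 2, 1 dose has been given (aged 1τ).
C_trough = C₀ × r = 3.655 × 0.5149 = 1.882 mg/L

1.9 mg/L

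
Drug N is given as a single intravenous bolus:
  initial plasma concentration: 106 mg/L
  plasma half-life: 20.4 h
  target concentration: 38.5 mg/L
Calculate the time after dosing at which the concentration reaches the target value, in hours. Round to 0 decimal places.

k = ln2 / t½ = 0.693147 / 20.4 = 0.03398 h⁻¹
t = ln(C₀ / C) / k = ln(106.0 / 38.5) / 0.03398
  = ln(2.753) / 0.03398 = 1.013 / 0.03398 = 29.81 h

30 h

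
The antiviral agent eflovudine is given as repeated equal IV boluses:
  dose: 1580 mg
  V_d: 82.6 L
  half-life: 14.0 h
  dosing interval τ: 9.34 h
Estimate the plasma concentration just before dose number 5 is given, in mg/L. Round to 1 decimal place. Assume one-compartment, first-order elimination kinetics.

C₀ per dose = Dose / Vd = 1580 / 82.6 = 19.13 mg/L
k = ln2 / t½ = 0.693147 / 14.0 = 0.04951 h⁻¹
Fraction remaining after one interval: r = e^(−kτ) = e^(−0.04951 × 9.34) = 0.6298
Before dose 5, 4 doses have been given (aged 1τ, 2τ, 3τ, 4τ).
C_trough = C₀ × (r + r² + … + r^4) = C₀ × r(1−r^4)/(1−r)
        = 19.13 × 0.6298 × (1 − 0.1573) / (1 − 0.6298) = 27.43 mg/L

27.4 mg/L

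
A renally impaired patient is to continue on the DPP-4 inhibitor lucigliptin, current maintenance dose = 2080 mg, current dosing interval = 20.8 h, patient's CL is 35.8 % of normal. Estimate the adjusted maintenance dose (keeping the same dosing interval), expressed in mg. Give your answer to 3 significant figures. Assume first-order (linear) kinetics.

745 mg

To keep the same average steady-state level, dosing rate must scale with clearance.
CL ratio = 35.8 / 100 = 0.3580
New dose (same interval) = 2080 × 0.3580 = 744.6 mg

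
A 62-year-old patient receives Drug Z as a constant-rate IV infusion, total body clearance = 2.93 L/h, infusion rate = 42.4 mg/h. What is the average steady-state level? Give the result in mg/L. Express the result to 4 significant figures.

At steady state Css = R₀ / CL = 42.4 / 2.930 = 14.47 mg/L

14.47 mg/L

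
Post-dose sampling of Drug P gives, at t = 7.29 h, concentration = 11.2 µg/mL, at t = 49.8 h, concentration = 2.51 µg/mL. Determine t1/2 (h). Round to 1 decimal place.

19.7 h

k = ln(C₁/C₂) / (t₂ − t₁) = ln(11.2/2.51) / (49.8 − 7.29)
  = 1.496 / 42.51 = 0.03519 h⁻¹
t½ = ln2 / k = 0.693147 / 0.03519 = 19.70 h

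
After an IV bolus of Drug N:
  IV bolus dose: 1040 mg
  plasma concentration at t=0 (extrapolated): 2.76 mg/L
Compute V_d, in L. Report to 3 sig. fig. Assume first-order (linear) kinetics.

Vd = Dose / C₀ = 1040 / 2.76 = 376.8 L

377 L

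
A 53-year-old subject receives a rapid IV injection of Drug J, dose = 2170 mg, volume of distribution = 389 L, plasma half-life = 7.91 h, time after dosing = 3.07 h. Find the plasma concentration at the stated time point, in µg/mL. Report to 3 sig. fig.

4.26 µg/mL

C₀ = Dose / Vd = 2170 / 389 = 5.578 mg/L
k = ln2 / t½ = 0.693147 / 7.91 = 0.08763 h⁻¹
C = C₀ · e^(−k·t) = 5.578 × e^(−0.08763 × 3.07)
  = 5.578 × 0.7641 = 4.262 mg/L
(4.262 mg/L = 4.262 µg/mL)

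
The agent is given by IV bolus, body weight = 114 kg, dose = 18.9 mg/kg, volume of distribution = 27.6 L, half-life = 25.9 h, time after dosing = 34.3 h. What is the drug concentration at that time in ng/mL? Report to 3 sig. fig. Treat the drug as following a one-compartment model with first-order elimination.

31200 ng/mL

Total dose = 18.9 × 114 = 2155 mg
C₀ = Dose / Vd = 2155 / 27.6 = 78.08 mg/L
k = ln2 / t½ = 0.693147 / 25.9 = 0.02676 h⁻¹
C = C₀ · e^(−k·t) = 78.08 × e^(−0.02676 × 34.3)
  = 78.08 × 0.3994 = 31.19 mg/L
Convert: 31.19 mg/L × 1000 = 31190 ng/mL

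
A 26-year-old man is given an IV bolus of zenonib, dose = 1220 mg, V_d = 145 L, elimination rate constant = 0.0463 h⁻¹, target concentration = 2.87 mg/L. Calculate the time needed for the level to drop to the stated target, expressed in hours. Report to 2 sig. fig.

23 h

C₀ = Dose / Vd = 1220 / 145 = 8.414 mg/L
t = ln(C₀ / C) / k = ln(8.414 / 2.87) / 0.04630
  = ln(2.932) / 0.04630 = 1.076 / 0.04630 = 23.24 h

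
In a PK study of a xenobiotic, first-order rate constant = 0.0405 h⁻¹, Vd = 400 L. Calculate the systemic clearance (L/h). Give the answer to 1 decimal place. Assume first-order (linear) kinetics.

16.2 L/h

CL = k × Vd = 0.0405 × 400 = 16.20 L/h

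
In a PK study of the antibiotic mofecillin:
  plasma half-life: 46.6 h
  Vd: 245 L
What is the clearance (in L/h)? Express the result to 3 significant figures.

3.64 L/h

k = ln2 / t½ = 0.693147 / 46.6 = 0.01487 h⁻¹
CL = k × Vd = 0.01487 × 245 = 3.643 L/h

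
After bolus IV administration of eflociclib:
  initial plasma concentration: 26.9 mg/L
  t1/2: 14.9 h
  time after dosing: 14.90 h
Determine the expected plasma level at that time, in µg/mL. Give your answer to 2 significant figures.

13 µg/mL

k = ln2 / t½ = 0.693147 / 14.9 = 0.04652 h⁻¹
t / t½ = 14.90 / 14.9 = 1 half-lives
C = C₀ × (1/2)^1 = 26.90 × 0.5000 = 13.45 mg/L
(13.45 mg/L = 13.45 µg/mL)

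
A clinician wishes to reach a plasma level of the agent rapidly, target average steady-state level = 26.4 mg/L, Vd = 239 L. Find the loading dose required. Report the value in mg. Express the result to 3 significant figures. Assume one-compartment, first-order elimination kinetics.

6310 mg

LD = Css × Vd = 26.4 × 239 = 6310 mg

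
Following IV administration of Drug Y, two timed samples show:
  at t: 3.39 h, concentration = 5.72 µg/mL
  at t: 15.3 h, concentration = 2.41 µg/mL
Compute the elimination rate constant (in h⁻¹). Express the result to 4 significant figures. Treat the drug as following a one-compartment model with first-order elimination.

0.07257 h⁻¹

k = ln(C₁/C₂) / (t₂ − t₁) = ln(5.72/2.41) / (15.3 − 3.39)
  = 0.8643 / 11.91 = 0.07257 h⁻¹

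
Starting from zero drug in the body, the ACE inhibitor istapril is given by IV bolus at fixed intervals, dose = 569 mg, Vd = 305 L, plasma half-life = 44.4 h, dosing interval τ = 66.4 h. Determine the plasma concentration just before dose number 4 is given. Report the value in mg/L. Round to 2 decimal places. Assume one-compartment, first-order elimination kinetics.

C₀ per dose = Dose / Vd = 569 / 305 = 1.866 mg/L
k = ln2 / t½ = 0.693147 / 44.4 = 0.01561 h⁻¹
Fraction remaining after one interval: r = e^(−kτ) = e^(−0.01561 × 66.4) = 0.3547
Before dose 4, 3 doses have been given (aged 1τ, 2τ, 3τ).
C_trough = C₀ × (r + r² + … + r^3) = C₀ × r(1−r^3)/(1−r)
        = 1.866 × 0.3547 × (1 − 0.04463) / (1 − 0.3547) = 0.9799 mg/L

0.98 mg/L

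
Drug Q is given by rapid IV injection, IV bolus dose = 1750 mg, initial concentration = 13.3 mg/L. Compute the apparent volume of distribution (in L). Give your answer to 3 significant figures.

Vd = Dose / C₀ = 1750 / 13.3 = 131.6 L

132 L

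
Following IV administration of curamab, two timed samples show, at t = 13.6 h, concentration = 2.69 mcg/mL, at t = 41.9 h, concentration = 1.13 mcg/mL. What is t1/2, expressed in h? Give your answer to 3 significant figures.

22.6 h

k = ln(C₁/C₂) / (t₂ − t₁) = ln(2.69/1.13) / (41.9 − 13.6)
  = 0.8673 / 28.30 = 0.03065 h⁻¹
t½ = ln2 / k = 0.693147 / 0.03065 = 22.61 h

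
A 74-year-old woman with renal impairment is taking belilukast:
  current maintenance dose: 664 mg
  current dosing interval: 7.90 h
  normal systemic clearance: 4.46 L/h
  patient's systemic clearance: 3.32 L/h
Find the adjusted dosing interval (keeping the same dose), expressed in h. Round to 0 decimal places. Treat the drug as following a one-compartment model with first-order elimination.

11 h

To keep the same average steady-state level, dosing rate must scale with clearance.
CL ratio = 3.32 / 4.46 = 0.7444
New interval (same dose) = 7.90 / 0.7444 = 10.61 h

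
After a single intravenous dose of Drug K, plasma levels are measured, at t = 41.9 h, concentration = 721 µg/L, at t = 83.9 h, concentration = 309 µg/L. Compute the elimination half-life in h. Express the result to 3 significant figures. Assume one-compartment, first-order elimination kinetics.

34.4 h

k = ln(C₁/C₂) / (t₂ − t₁) = ln(721/309) / (83.9 − 41.9)
  = 0.8473 / 42.00 = 0.02017 h⁻¹
t½ = ln2 / k = 0.693147 / 0.02017 = 34.37 h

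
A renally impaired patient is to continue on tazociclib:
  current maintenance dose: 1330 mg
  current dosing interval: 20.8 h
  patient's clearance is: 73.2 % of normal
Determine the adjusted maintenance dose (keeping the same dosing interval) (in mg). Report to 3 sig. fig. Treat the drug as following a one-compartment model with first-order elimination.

974 mg

To keep the same average steady-state level, dosing rate must scale with clearance.
CL ratio = 73.2 / 100 = 0.7320
New dose (same interval) = 1330 × 0.7320 = 973.6 mg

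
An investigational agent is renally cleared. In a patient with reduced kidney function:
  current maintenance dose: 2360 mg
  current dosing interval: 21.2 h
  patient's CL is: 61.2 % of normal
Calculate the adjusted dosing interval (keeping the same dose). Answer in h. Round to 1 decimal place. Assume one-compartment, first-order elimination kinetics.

To keep the same average steady-state level, dosing rate must scale with clearance.
CL ratio = 61.2 / 100 = 0.6120
New interval (same dose) = 21.2 / 0.6120 = 34.64 h

34.6 h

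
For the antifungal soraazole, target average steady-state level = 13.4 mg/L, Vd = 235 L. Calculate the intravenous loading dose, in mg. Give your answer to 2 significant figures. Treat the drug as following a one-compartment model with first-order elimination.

LD = Css × Vd = 13.4 × 235 = 3149 mg

3100 mg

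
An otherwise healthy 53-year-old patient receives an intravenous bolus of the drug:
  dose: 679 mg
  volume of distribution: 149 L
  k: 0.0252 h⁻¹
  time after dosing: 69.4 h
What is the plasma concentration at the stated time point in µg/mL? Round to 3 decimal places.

0.793 µg/mL

C₀ = Dose / Vd = 679.0 / 149 = 4.557 mg/L
C = C₀ · e^(−k·t) = 4.557 × e^(−0.02520 × 69.4)
  = 4.557 × 0.1740 = 0.7929 mg/L
(0.7929 mg/L = 0.7929 µg/mL)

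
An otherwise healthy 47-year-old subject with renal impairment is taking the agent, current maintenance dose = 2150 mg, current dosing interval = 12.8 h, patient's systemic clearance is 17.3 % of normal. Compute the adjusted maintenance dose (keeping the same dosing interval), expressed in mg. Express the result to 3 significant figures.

372 mg

To keep the same average steady-state level, dosing rate must scale with clearance.
CL ratio = 17.3 / 100 = 0.1730
New dose (same interval) = 2150 × 0.1730 = 372.0 mg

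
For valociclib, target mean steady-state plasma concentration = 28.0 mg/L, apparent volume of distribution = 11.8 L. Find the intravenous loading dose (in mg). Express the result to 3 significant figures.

LD = Css × Vd = 28.0 × 11.8 = 330.4 mg

330 mg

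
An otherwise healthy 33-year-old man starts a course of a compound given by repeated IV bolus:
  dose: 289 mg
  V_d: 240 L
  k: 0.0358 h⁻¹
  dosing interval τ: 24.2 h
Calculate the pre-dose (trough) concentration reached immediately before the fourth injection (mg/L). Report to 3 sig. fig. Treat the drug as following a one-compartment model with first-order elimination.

C₀ per dose = Dose / Vd = 289 / 240 = 1.204 mg/L
Fraction remaining after one interval: r = e^(−kτ) = e^(−0.03580 × 24.2) = 0.4205
Before dose 4, 3 doses have been given (aged 1τ, 2τ, 3τ).
C_trough = C₀ × (r + r² + … + r^3) = C₀ × r(1−r^3)/(1−r)
        = 1.204 × 0.4205 × (1 − 0.07435) / (1 − 0.4205) = 0.8087 mg/L

0.809 mg/L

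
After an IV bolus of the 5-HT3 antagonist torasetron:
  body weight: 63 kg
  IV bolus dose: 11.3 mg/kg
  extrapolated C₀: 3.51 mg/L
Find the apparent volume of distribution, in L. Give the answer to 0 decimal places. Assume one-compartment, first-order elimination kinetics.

Dose = 11.3 × 63 = 711.9 mg
Vd = Dose / C₀ = 711.9 / 3.51 = 202.8 L

203 L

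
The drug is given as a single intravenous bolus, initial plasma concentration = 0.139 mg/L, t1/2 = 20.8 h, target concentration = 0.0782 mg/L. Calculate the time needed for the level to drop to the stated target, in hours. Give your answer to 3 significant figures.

k = ln2 / t½ = 0.693147 / 20.8 = 0.03332 h⁻¹
t = ln(C₀ / C) / k = ln(0.1390 / 0.0782) / 0.03332
  = ln(1.777) / 0.03332 = 0.5749 / 0.03332 = 17.25 h

17.3 h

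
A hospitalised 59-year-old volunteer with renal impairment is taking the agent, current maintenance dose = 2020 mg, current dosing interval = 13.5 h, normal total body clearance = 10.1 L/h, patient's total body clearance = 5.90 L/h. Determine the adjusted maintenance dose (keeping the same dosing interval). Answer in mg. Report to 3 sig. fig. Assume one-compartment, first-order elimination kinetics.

To keep the same average steady-state level, dosing rate must scale with clearance.
CL ratio = 5.90 / 10.1 = 0.5842
New dose (same interval) = 2020 × 0.5842 = 1180 mg

1180 mg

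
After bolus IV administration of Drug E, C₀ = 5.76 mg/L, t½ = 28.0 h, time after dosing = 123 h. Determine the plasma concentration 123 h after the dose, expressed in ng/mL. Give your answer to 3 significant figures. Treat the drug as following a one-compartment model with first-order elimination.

274 ng/mL

k = ln2 / t½ = 0.693147 / 28.0 = 0.02476 h⁻¹
C = C₀ · e^(−k·t) = 5.760 × e^(−0.02476 × 123)
  = 5.760 × 0.04757 = 0.2740 mg/L
Convert: 0.2740 mg/L × 1000 = 274.0 ng/mL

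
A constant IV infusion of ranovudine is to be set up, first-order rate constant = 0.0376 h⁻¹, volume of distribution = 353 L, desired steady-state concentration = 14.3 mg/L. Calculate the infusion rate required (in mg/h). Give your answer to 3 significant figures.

CL = k × Vd = 0.03760 × 353 = 13.27 L/h
At steady state, infusion rate R₀ = Css × CL = 14.3 × 13.27 = 189.8 mg/h

190 mg/h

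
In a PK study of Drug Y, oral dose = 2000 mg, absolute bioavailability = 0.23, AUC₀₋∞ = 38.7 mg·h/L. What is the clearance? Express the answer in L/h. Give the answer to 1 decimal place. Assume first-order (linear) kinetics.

CL = F·Dose / AUC = 0.23 × 2000 / 38.7 = 11.89 L/h

11.9 L/h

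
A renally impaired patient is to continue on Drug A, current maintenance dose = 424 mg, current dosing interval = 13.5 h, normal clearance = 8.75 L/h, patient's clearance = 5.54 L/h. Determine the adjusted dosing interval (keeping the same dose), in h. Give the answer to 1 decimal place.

21.3 h

To keep the same average steady-state level, dosing rate must scale with clearance.
CL ratio = 5.54 / 8.75 = 0.6331
New interval (same dose) = 13.5 / 0.6331 = 21.32 h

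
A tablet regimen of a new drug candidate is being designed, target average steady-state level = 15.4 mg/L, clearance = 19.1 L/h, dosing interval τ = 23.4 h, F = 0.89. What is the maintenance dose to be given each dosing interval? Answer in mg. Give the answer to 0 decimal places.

At steady state, F × (Dose/τ) = Css × CL.
Dose = Css × CL × τ / F = 15.4 × 19.10 × 23.4 / 0.89 = 7734 mg

7734 mg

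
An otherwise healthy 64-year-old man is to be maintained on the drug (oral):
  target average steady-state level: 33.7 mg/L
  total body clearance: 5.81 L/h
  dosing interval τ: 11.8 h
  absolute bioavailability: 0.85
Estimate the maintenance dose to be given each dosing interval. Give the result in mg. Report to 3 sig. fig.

At steady state, F × (Dose/τ) = Css × CL.
Dose = Css × CL × τ / F = 33.7 × 5.810 × 11.8 / 0.85 = 2718 mg

2720 mg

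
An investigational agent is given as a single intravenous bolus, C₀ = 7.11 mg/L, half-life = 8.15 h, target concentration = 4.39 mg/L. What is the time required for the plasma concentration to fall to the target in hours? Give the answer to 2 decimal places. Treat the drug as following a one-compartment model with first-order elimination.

k = ln2 / t½ = 0.693147 / 8.15 = 0.08505 h⁻¹
t = ln(C₀ / C) / k = ln(7.110 / 4.39) / 0.08505
  = ln(1.620) / 0.08505 = 0.4824 / 0.08505 = 5.672 h

5.67 h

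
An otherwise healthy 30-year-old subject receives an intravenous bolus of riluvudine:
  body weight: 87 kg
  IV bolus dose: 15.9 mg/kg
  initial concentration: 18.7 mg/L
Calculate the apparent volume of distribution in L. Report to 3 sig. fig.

74.0 L

Dose = 15.9 × 87 = 1383 mg
Vd = Dose / C₀ = 1383 / 18.7 = 73.96 L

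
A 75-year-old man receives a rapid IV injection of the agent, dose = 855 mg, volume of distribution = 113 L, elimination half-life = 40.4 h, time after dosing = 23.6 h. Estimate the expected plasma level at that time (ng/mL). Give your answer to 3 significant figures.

C₀ = Dose / Vd = 855.0 / 113 = 7.566 mg/L
k = ln2 / t½ = 0.693147 / 40.4 = 0.01716 h⁻¹
C = C₀ · e^(−k·t) = 7.566 × e^(−0.01716 × 23.6)
  = 7.566 × 0.6670 = 5.047 mg/L
Convert: 5.047 mg/L × 1000 = 5047 ng/mL

5050 ng/mL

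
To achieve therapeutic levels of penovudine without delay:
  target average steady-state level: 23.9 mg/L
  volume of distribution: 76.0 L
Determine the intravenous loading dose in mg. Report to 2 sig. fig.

LD = Css × Vd = 23.9 × 76.0 = 1816 mg

1800 mg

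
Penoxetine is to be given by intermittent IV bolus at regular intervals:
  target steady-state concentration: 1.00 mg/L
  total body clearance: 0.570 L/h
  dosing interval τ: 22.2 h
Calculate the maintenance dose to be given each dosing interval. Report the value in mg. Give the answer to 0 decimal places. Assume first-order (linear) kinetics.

At steady state, Dose/τ = Css × CL.
Dose = Css × CL × τ = 1.00 × 0.5700 × 22.2 = 12.65 mg

13 mg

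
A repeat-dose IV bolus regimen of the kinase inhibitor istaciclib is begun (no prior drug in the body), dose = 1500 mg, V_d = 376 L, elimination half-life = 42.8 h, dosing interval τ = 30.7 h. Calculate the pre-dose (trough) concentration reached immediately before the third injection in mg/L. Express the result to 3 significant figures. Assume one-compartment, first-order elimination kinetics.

C₀ per dose = Dose / Vd = 1500 / 376 = 3.989 mg/L
k = ln2 / t½ = 0.693147 / 42.8 = 0.01620 h⁻¹
Fraction remaining after one interval: r = e^(−kτ) = e^(−0.01620 × 30.7) = 0.6081
Before dose 3, 2 doses have been given (aged 1τ, 2τ).
C_trough = C₀ × (r + r²) = 3.989 × (0.6081 + 0.3698) = 3.901 mg/L

3.90 mg/L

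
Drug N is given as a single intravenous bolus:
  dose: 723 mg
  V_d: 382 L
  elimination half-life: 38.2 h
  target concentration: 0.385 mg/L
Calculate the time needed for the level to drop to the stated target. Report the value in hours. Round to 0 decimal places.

C₀ = Dose / Vd = 723.0 / 382 = 1.893 mg/L
k = ln2 / t½ = 0.693147 / 38.2 = 0.01815 h⁻¹
t = ln(C₀ / C) / k = ln(1.893 / 0.385) / 0.01815
  = ln(4.917) / 0.01815 = 1.593 / 0.01815 = 87.77 h

88 h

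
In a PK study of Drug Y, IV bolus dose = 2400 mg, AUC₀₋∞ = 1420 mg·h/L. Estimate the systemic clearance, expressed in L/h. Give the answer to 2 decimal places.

CL = Dose / AUC = 2400 / 1420 = 1.690 L/h

1.69 L/h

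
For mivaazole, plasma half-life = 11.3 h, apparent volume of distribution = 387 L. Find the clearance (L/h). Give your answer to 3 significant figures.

k = ln2 / t½ = 0.693147 / 11.3 = 0.06134 h⁻¹
CL = k × Vd = 0.06134 × 387 = 23.74 L/h

23.7 L/h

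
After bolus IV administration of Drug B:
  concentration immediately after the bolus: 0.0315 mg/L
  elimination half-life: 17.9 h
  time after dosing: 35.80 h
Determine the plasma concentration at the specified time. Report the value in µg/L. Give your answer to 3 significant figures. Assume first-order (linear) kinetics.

k = ln2 / t½ = 0.693147 / 17.9 = 0.03872 h⁻¹
t / t½ = 35.80 / 17.9 = 2 half-lives
C = C₀ × (1/2)^2 = 0.03150 × 0.2500 = 0.007875 mg/L
Convert: 0.007875 mg/L × 1000 = 7.875 µg/L

7.88 µg/L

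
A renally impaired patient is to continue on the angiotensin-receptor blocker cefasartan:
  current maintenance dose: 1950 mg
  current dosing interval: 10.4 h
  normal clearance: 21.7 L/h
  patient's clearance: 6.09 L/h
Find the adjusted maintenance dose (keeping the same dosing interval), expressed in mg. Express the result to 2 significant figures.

550 mg

To keep the same average steady-state level, dosing rate must scale with clearance.
CL ratio = 6.09 / 21.7 = 0.2806
New dose (same interval) = 1950 × 0.2806 = 547.2 mg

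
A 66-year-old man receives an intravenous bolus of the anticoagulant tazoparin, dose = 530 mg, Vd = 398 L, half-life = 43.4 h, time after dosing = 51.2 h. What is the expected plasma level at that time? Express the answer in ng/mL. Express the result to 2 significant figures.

590 ng/mL

C₀ = Dose / Vd = 530.0 / 398 = 1.332 mg/L
k = ln2 / t½ = 0.693147 / 43.4 = 0.01597 h⁻¹
C = C₀ · e^(−k·t) = 1.332 × e^(−0.01597 × 51.2)
  = 1.332 × 0.4415 = 0.5881 mg/L
Convert: 0.5881 mg/L × 1000 = 588.1 ng/mL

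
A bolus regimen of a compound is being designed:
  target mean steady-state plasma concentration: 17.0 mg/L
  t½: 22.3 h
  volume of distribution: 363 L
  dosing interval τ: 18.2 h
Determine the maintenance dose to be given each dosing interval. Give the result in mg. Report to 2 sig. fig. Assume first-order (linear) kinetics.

k = ln2 / t½ = 0.693147 / 22.3 = 0.03108 h⁻¹
CL = k × Vd = 0.03108 × 363 = 11.28 L/h
At steady state, Dose/τ = Css × CL.
Dose = Css × CL × τ = 17.0 × 11.28 × 18.2 = 3490 mg

3500 mg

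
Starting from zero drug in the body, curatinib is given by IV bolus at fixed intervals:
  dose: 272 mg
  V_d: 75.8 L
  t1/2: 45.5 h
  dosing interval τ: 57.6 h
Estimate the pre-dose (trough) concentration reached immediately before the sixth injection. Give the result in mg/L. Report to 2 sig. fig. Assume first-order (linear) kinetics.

C₀ per dose = Dose / Vd = 272 / 75.8 = 3.588 mg/L
k = ln2 / t½ = 0.693147 / 45.5 = 0.01523 h⁻¹
Fraction remaining after one interval: r = e^(−kτ) = e^(−0.01523 × 57.6) = 0.4159
Before dose 6, 5 doses have been given (aged 1τ, 2τ, 3τ, 4τ, 5τ).
C_trough = C₀ × (r + r² + … + r^5) = C₀ × r(1−r^5)/(1−r)
        = 3.588 × 0.4159 × (1 − 0.01244) / (1 − 0.4159) = 2.523 mg/L

2.5 mg/L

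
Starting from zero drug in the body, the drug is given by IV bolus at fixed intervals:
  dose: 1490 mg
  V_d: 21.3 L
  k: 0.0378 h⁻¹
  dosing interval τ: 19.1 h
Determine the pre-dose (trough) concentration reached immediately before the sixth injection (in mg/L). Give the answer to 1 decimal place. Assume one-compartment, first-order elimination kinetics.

64.3 mg/L

C₀ per dose = Dose / Vd = 1490 / 21.3 = 69.95 mg/L
Fraction remaining after one interval: r = e^(−kτ) = e^(−0.03780 × 19.1) = 0.4858
Before dose 6, 5 doses have been given (aged 1τ, 2τ, 3τ, 4τ, 5τ).
C_trough = C₀ × (r + r² + … + r^5) = C₀ × r(1−r^5)/(1−r)
        = 69.95 × 0.4858 × (1 − 0.02706) / (1 − 0.4858) = 64.30 mg/L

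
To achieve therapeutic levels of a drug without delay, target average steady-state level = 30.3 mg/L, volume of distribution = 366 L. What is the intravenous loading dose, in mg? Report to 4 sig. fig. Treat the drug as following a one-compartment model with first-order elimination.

11090 mg

LD = Css × Vd = 30.3 × 366 = 11090 mg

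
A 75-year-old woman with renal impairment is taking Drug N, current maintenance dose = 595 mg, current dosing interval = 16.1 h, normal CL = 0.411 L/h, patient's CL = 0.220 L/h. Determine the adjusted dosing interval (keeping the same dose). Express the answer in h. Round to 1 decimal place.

To keep the same average steady-state level, dosing rate must scale with clearance.
CL ratio = 0.220 / 0.411 = 0.5353
New interval (same dose) = 16.1 / 0.5353 = 30.08 h

30.1 h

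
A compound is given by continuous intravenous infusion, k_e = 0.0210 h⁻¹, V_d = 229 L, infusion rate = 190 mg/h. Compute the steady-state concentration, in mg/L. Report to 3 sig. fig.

39.5 mg/L

CL = k × Vd = 0.02100 × 229 = 4.809 L/h
At steady state Css = R₀ / CL = 190 / 4.809 = 39.51 mg/L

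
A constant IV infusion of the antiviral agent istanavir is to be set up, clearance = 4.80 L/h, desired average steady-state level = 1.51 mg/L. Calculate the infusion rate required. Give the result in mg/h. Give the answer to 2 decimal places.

7.25 mg/h

At steady state, infusion rate R₀ = Css × CL = 1.51 × 4.800 = 7.248 mg/h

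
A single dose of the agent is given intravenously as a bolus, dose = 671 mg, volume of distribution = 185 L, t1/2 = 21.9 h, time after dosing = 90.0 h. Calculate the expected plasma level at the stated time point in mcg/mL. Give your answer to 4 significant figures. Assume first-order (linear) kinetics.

C₀ = Dose / Vd = 671.0 / 185 = 3.627 mg/L
k = ln2 / t½ = 0.693147 / 21.9 = 0.03165 h⁻¹
C = C₀ · e^(−k·t) = 3.627 × e^(−0.03165 × 90.0)
  = 3.627 × 0.05793 = 0.2101 mg/L
(0.2101 mg/L = 0.2101 mcg/mL)

0.2101 mcg/mL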